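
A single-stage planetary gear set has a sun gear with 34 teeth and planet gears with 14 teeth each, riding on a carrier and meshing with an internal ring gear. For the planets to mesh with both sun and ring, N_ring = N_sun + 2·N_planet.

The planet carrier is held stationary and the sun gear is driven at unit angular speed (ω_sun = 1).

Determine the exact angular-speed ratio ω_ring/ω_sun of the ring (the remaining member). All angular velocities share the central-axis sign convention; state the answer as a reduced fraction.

N_ring = 34 + 2·14 = 62
34(ω_s−ω_c) = −62(ω_r−ω_c),  ω_c=0, ω_s=1
ω_r = 0 − (34/62)(1−0) = -17/31
ω_r/ω_s = -17/31

-17/31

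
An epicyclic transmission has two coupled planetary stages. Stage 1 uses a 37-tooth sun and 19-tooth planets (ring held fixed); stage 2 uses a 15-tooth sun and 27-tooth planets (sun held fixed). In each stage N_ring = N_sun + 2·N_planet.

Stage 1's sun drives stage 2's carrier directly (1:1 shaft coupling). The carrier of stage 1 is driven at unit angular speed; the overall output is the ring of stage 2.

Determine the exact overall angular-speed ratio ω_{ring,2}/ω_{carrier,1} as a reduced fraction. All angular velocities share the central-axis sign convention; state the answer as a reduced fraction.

3136/851

Stage 1: N_ring = 37 + 2·19 = 75
Stage 1: 37(ω_s−ω_c) = −75(ω_r−ω_c),  ω_r=0, ω_c=1
Stage 1: ω_s = 1 − (75/37)(0−1) = 112/37
  ⇒ ω_s¹/ω_c¹ = 112/37
Stage 2: N_ring = 15 + 2·27 = 69
Stage 2: 15(ω_s−ω_c) = −69(ω_r−ω_c),  ω_s=0, ω_c=1
Stage 2: ω_r = 1 − (15/69)(0−1) = 28/23
  ⇒ ω_r²/ω_c² = 28/23
Coupling ω_c² = ω_s¹ ⇒ overall = 112/37 × 28/23 = 3136/851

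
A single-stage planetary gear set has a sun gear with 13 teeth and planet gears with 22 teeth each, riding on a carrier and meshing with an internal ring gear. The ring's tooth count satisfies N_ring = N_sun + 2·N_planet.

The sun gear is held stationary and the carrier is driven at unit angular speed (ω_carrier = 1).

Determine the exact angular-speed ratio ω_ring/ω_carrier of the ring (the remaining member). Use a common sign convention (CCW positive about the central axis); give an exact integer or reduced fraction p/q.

N_ring = 13 + 2·22 = 57
13(ω_s−ω_c) = −57(ω_r−ω_c),  ω_s=0, ω_c=1
ω_r = 1 − (13/57)(0−1) = 70/57
ω_r/ω_c = 70/57

70/57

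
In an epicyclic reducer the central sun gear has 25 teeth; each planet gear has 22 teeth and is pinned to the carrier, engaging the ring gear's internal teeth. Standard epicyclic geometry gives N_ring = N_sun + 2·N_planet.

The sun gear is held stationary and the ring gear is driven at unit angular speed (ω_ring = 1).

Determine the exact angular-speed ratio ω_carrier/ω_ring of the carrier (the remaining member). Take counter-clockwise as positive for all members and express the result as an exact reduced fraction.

N_ring = 25 + 2·22 = 69
25(ω_s−ω_c) = −69(ω_r−ω_c),  ω_s=0, ω_r=1
25(0−ω_c) = −69(1−ω_c)  ⇒  94ω_c = 69  ⇒  ω_c = 69/94
ω_c/ω_r = 69/94

69/94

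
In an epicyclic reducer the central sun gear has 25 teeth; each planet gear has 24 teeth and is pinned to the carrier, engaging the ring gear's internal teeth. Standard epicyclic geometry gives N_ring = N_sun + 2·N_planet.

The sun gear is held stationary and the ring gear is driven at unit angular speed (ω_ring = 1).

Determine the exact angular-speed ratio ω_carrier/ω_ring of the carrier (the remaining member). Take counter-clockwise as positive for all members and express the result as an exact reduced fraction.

73/98

N_ring = 25 + 2·24 = 73
25(ω_s−ω_c) = −73(ω_r−ω_c),  ω_s=0, ω_r=1
25(0−ω_c) = −73(1−ω_c)  ⇒  98ω_c = 73  ⇒  ω_c = 73/98
ω_c/ω_r = 73/98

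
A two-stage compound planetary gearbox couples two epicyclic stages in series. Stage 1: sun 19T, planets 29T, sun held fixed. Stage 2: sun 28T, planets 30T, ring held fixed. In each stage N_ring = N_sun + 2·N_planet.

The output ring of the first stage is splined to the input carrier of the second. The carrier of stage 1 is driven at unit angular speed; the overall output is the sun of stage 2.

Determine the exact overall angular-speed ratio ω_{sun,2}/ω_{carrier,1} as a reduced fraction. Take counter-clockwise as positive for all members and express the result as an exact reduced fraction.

2784/539

Stage 1: N_ring = 19 + 2·29 = 77
Stage 1: 19(ω_s−ω_c) = −77(ω_r−ω_c),  ω_s=0, ω_c=1
Stage 1: ω_r = 1 − (19/77)(0−1) = 96/77
  ⇒ ω_r¹/ω_c¹ = 96/77
Stage 2: N_ring = 28 + 2·30 = 88
Stage 2: 28(ω_s−ω_c) = −88(ω_r−ω_c),  ω_r=0, ω_c=1
Stage 2: ω_s = 1 − (88/28)(0−1) = 29/7
  ⇒ ω_s²/ω_c² = 29/7
Coupling ω_c² = ω_r¹ ⇒ overall = 96/77 × 29/7 = 2784/539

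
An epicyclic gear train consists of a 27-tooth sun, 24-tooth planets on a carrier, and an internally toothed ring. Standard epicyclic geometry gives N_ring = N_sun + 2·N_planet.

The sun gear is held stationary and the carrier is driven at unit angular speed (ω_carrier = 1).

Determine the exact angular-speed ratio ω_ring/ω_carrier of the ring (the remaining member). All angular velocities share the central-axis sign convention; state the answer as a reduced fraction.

34/25

N_ring = 27 + 2·24 = 75
27(ω_s−ω_c) = −75(ω_r−ω_c),  ω_s=0, ω_c=1
ω_r = 1 − (27/75)(0−1) = 34/25
ω_r/ω_c = 34/25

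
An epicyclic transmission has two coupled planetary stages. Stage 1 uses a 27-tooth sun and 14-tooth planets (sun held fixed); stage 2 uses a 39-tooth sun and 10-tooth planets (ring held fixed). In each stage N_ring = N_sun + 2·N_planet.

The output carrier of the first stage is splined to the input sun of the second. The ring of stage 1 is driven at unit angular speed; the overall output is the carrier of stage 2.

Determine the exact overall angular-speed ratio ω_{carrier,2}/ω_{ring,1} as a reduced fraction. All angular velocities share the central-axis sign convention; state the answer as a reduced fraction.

Stage 1: N_ring = 27 + 2·14 = 55
Stage 1: 27(ω_s−ω_c) = −55(ω_r−ω_c),  ω_s=0, ω_r=1
Stage 1: 27(0−ω_c) = −55(1−ω_c)  ⇒  82ω_c = 55  ⇒  ω_c = 55/82
  ⇒ ω_c¹/ω_r¹ = 55/82
Stage 2: N_ring = 39 + 2·10 = 59
Stage 2: 39(ω_s−ω_c) = −59(ω_r−ω_c),  ω_r=0, ω_s=1
Stage 2: 39(1−ω_c) = −59(0−ω_c)  ⇒  98ω_c = 39  ⇒  ω_c = 39/98
  ⇒ ω_c²/ω_s² = 39/98
Coupling ω_s² = ω_c¹ ⇒ overall = 55/82 × 39/98 = 2145/8036

2145/8036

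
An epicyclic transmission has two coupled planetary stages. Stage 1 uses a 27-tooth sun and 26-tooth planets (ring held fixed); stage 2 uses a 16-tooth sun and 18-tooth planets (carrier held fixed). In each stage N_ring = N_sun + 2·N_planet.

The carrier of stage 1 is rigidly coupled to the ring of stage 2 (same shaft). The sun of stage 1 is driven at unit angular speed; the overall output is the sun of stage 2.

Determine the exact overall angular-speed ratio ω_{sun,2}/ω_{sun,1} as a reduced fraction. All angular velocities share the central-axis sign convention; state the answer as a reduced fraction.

Stage 1: N_ring = 27 + 2·26 = 79
Stage 1: 27(ω_s−ω_c) = −79(ω_r−ω_c),  ω_r=0, ω_s=1
Stage 1: 27(1−ω_c) = −79(0−ω_c)  ⇒  106ω_c = 27  ⇒  ω_c = 27/106
  ⇒ ω_c¹/ω_s¹ = 27/106
Stage 2: N_ring = 16 + 2·18 = 52
Stage 2: 16(ω_s−ω_c) = −52(ω_r−ω_c),  ω_c=0, ω_r=1
Stage 2: ω_s = 0 − (52/16)(1−0) = -13/4
  ⇒ ω_s²/ω_r² = -13/4
Coupling ω_r² = ω_c¹ ⇒ overall = 27/106 × -13/4 = -351/424

-351/424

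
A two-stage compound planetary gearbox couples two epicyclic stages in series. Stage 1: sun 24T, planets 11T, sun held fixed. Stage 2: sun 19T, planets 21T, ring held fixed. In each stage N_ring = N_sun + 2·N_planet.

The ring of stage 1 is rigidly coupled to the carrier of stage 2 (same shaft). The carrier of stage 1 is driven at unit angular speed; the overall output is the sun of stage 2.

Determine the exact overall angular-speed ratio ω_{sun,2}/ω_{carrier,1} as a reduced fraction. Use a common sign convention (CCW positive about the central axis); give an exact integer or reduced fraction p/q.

2800/437

Stage 1: N_ring = 24 + 2·11 = 46
Stage 1: 24(ω_s−ω_c) = −46(ω_r−ω_c),  ω_s=0, ω_c=1
Stage 1: ω_r = 1 − (24/46)(0−1) = 35/23
  ⇒ ω_r¹/ω_c¹ = 35/23
Stage 2: N_ring = 19 + 2·21 = 61
Stage 2: 19(ω_s−ω_c) = −61(ω_r−ω_c),  ω_r=0, ω_c=1
Stage 2: ω_s = 1 − (61/19)(0−1) = 80/19
  ⇒ ω_s²/ω_c² = 80/19
Coupling ω_c² = ω_r¹ ⇒ overall = 35/23 × 80/19 = 2800/437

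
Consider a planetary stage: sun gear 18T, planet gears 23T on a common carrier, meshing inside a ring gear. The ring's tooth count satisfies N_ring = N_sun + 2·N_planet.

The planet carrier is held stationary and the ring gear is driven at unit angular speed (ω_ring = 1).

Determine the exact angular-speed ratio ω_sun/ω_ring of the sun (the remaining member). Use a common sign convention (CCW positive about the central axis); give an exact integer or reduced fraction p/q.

N_ring = 18 + 2·23 = 64
18(ω_s−ω_c) = −64(ω_r−ω_c),  ω_c=0, ω_r=1
ω_s = 0 − (64/18)(1−0) = -32/9
ω_s/ω_r = -32/9

-32/9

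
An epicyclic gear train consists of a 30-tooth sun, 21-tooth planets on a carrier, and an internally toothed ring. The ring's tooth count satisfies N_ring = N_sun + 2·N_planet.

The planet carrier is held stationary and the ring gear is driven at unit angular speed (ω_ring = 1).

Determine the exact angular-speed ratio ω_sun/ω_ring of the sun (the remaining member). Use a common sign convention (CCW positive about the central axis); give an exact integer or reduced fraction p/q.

-12/5

N_ring = 30 + 2·21 = 72
30(ω_s−ω_c) = −72(ω_r−ω_c),  ω_c=0, ω_r=1
ω_s = 0 − (72/30)(1−0) = -12/5
ω_s/ω_r = -12/5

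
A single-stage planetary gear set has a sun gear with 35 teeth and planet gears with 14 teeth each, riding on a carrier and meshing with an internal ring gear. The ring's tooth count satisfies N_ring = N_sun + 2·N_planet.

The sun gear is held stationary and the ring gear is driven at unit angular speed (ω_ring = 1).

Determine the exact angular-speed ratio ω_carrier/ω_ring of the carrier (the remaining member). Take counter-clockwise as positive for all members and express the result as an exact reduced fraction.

9/14

N_ring = 35 + 2·14 = 63
35(ω_s−ω_c) = −63(ω_r−ω_c),  ω_s=0, ω_r=1
35(0−ω_c) = −63(1−ω_c)  ⇒  98ω_c = 63  ⇒  ω_c = 9/14
ω_c/ω_r = 9/14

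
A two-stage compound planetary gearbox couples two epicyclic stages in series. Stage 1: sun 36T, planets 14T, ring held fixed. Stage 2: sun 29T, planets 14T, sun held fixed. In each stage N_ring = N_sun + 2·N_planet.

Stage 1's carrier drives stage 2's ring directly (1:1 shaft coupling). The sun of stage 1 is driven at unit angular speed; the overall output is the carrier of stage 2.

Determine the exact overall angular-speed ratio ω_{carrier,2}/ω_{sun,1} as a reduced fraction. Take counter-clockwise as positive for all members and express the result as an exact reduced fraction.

Stage 1: N_ring = 36 + 2·14 = 64
Stage 1: 36(ω_s−ω_c) = −64(ω_r−ω_c),  ω_r=0, ω_s=1
Stage 1: 36(1−ω_c) = −64(0−ω_c)  ⇒  100ω_c = 36  ⇒  ω_c = 9/25
  ⇒ ω_c¹/ω_s¹ = 9/25
Stage 2: N_ring = 29 + 2·14 = 57
Stage 2: 29(ω_s−ω_c) = −57(ω_r−ω_c),  ω_s=0, ω_r=1
Stage 2: 29(0−ω_c) = −57(1−ω_c)  ⇒  86ω_c = 57  ⇒  ω_c = 57/86
  ⇒ ω_c²/ω_r² = 57/86
Coupling ω_r² = ω_c¹ ⇒ overall = 9/25 × 57/86 = 513/2150

513/2150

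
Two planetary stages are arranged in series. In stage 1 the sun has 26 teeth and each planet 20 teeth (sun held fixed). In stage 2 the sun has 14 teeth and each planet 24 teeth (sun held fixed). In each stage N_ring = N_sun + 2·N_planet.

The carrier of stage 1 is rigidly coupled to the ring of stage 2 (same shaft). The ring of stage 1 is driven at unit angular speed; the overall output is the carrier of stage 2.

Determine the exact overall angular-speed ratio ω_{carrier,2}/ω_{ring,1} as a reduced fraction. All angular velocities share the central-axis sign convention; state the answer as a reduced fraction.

Stage 1: N_ring = 26 + 2·20 = 66
Stage 1: 26(ω_s−ω_c) = −66(ω_r−ω_c),  ω_s=0, ω_r=1
Stage 1: 26(0−ω_c) = −66(1−ω_c)  ⇒  92ω_c = 66  ⇒  ω_c = 33/46
  ⇒ ω_c¹/ω_r¹ = 33/46
Stage 2: N_ring = 14 + 2·24 = 62
Stage 2: 14(ω_s−ω_c) = −62(ω_r−ω_c),  ω_s=0, ω_r=1
Stage 2: 14(0−ω_c) = −62(1−ω_c)  ⇒  76ω_c = 62  ⇒  ω_c = 31/38
  ⇒ ω_c²/ω_r² = 31/38
Coupling ω_r² = ω_c¹ ⇒ overall = 33/46 × 31/38 = 1023/1748

1023/1748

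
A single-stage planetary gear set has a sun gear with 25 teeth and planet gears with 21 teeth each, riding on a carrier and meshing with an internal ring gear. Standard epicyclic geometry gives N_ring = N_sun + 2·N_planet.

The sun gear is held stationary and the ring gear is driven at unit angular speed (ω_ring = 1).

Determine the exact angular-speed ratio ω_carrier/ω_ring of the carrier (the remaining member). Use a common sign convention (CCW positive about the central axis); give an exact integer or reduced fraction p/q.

N_ring = 25 + 2·21 = 67
25(ω_s−ω_c) = −67(ω_r−ω_c),  ω_s=0, ω_r=1
25(0−ω_c) = −67(1−ω_c)  ⇒  92ω_c = 67  ⇒  ω_c = 67/92
ω_c/ω_r = 67/92

67/92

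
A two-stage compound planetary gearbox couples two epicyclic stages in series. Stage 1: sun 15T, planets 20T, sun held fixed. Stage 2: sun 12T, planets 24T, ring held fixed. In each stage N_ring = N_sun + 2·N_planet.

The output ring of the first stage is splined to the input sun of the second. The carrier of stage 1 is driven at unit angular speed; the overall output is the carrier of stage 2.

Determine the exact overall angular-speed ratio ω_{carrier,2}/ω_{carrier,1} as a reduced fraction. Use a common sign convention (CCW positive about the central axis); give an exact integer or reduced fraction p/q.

7/33

Stage 1: N_ring = 15 + 2·20 = 55
Stage 1: 15(ω_s−ω_c) = −55(ω_r−ω_c),  ω_s=0, ω_c=1
Stage 1: ω_r = 1 − (15/55)(0−1) = 14/11
  ⇒ ω_r¹/ω_c¹ = 14/11
Stage 2: N_ring = 12 + 2·24 = 60
Stage 2: 12(ω_s−ω_c) = −60(ω_r−ω_c),  ω_r=0, ω_s=1
Stage 2: 12(1−ω_c) = −60(0−ω_c)  ⇒  72ω_c = 12  ⇒  ω_c = 1/6
  ⇒ ω_c²/ω_s² = 1/6
Coupling ω_s² = ω_r¹ ⇒ overall = 14/11 × 1/6 = 7/33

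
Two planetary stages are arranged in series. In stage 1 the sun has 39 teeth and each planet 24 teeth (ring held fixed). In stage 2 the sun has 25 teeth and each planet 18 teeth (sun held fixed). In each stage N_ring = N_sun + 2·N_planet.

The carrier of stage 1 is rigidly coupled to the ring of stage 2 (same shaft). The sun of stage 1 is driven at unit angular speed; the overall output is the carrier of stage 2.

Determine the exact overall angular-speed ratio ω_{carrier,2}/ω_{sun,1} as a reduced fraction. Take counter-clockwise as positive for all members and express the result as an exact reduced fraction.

Stage 1: N_ring = 39 + 2·24 = 87
Stage 1: 39(ω_s−ω_c) = −87(ω_r−ω_c),  ω_r=0, ω_s=1
Stage 1: 39(1−ω_c) = −87(0−ω_c)  ⇒  126ω_c = 39  ⇒  ω_c = 13/42
  ⇒ ω_c¹/ω_s¹ = 13/42
Stage 2: N_ring = 25 + 2·18 = 61
Stage 2: 25(ω_s−ω_c) = −61(ω_r−ω_c),  ω_s=0, ω_r=1
Stage 2: 25(0−ω_c) = −61(1−ω_c)  ⇒  86ω_c = 61  ⇒  ω_c = 61/86
  ⇒ ω_c²/ω_r² = 61/86
Coupling ω_r² = ω_c¹ ⇒ overall = 13/42 × 61/86 = 793/3612

793/3612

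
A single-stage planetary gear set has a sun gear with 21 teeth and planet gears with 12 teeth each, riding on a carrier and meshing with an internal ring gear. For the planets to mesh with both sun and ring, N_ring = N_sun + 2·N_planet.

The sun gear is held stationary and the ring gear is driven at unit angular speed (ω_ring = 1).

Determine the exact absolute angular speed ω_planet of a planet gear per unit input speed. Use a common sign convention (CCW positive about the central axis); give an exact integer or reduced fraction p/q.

15/8

N_ring = 21 + 2·12 = 45
21(ω_s−ω_c) = −45(ω_r−ω_c),  ω_s=0, ω_r=1
21(0−ω_c) = −45(1−ω_c)  ⇒  66ω_c = 45  ⇒  ω_c = 15/22
sun–planet: 21·(0−15/22) = −12·(ω_p−ω_c)  ⇒  ω_p−ω_c = −(21/12)·(-15/22) = 105/88
ω_p = 15/22 + 105/88 = 15/8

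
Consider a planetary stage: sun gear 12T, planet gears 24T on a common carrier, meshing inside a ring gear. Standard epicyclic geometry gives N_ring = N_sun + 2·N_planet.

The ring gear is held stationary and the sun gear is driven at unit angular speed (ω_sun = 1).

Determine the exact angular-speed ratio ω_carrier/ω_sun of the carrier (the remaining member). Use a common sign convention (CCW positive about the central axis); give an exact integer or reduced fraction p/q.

1/6

N_ring = 12 + 2·24 = 60
12(ω_s−ω_c) = −60(ω_r−ω_c),  ω_r=0, ω_s=1
12(1−ω_c) = −60(0−ω_c)  ⇒  72ω_c = 12  ⇒  ω_c = 1/6
ω_c/ω_s = 1/6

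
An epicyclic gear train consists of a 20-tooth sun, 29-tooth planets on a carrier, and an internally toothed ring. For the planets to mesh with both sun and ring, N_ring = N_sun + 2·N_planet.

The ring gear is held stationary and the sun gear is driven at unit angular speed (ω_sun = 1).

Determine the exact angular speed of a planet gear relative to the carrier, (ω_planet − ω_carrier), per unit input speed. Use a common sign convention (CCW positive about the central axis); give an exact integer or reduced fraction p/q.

-780/1421

N_ring = 20 + 2·29 = 78
20(ω_s−ω_c) = −78(ω_r−ω_c),  ω_r=0, ω_s=1
20(1−ω_c) = −78(0−ω_c)  ⇒  98ω_c = 20  ⇒  ω_c = 10/49
sun–planet: 20·(1−10/49) = −29·(ω_p−ω_c)  ⇒  ω_p−ω_c = −(20/29)·(39/49) = -780/1421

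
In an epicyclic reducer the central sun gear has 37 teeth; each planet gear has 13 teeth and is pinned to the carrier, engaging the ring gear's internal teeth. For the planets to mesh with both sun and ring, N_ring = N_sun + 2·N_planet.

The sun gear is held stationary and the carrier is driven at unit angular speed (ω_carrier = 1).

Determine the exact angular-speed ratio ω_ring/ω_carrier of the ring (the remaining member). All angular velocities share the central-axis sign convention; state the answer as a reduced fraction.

N_ring = 37 + 2·13 = 63
37(ω_s−ω_c) = −63(ω_r−ω_c),  ω_s=0, ω_c=1
ω_r = 1 − (37/63)(0−1) = 100/63
ω_r/ω_c = 100/63

100/63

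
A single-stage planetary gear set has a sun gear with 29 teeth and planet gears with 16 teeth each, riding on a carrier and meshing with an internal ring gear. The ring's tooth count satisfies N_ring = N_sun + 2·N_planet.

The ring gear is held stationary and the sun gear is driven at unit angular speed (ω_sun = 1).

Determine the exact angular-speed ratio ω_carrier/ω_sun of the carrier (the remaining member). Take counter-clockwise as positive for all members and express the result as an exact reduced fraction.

N_ring = 29 + 2·16 = 61
29(ω_s−ω_c) = −61(ω_r−ω_c),  ω_r=0, ω_s=1
29(1−ω_c) = −61(0−ω_c)  ⇒  90ω_c = 29  ⇒  ω_c = 29/90
ω_c/ω_s = 29/90

29/90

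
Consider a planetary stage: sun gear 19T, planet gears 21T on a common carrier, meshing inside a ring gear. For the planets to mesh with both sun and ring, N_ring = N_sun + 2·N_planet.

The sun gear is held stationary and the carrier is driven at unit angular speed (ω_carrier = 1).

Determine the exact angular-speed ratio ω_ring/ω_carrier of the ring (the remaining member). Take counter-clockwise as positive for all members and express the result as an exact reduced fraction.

80/61

N_ring = 19 + 2·21 = 61
19(ω_s−ω_c) = −61(ω_r−ω_c),  ω_s=0, ω_c=1
ω_r = 1 − (19/61)(0−1) = 80/61
ω_r/ω_c = 80/61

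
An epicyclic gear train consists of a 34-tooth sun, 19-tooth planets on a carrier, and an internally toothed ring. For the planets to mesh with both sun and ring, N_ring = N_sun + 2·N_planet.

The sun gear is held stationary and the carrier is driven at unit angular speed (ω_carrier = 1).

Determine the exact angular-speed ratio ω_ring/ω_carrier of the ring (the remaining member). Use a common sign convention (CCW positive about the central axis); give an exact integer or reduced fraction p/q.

N_ring = 34 + 2·19 = 72
34(ω_s−ω_c) = −72(ω_r−ω_c),  ω_s=0, ω_c=1
ω_r = 1 − (34/72)(0−1) = 53/36
ω_r/ω_c = 53/36

53/36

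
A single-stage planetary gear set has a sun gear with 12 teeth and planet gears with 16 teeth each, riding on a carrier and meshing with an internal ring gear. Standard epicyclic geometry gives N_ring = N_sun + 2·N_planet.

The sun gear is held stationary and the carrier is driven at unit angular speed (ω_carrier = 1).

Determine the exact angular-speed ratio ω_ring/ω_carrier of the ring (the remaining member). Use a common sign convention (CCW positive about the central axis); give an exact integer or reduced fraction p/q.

14/11

N_ring = 12 + 2·16 = 44
12(ω_s−ω_c) = −44(ω_r−ω_c),  ω_s=0, ω_c=1
ω_r = 1 − (12/44)(0−1) = 14/11
ω_r/ω_c = 14/11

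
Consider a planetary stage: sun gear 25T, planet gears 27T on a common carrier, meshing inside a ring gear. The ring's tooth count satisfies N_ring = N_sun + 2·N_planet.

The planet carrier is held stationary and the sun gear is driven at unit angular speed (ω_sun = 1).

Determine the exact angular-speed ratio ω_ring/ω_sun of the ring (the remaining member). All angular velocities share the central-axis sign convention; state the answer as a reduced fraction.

-25/79

N_ring = 25 + 2·27 = 79
25(ω_s−ω_c) = −79(ω_r−ω_c),  ω_c=0, ω_s=1
ω_r = 0 − (25/79)(1−0) = -25/79
ω_r/ω_s = -25/79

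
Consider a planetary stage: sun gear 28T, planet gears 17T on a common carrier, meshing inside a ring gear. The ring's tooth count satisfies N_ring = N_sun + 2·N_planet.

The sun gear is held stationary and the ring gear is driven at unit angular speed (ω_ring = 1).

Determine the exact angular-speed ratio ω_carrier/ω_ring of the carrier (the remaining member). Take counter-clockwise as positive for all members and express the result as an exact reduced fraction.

31/45

N_ring = 28 + 2·17 = 62
28(ω_s−ω_c) = −62(ω_r−ω_c),  ω_s=0, ω_r=1
28(0−ω_c) = −62(1−ω_c)  ⇒  90ω_c = 62  ⇒  ω_c = 31/45
ω_c/ω_r = 31/45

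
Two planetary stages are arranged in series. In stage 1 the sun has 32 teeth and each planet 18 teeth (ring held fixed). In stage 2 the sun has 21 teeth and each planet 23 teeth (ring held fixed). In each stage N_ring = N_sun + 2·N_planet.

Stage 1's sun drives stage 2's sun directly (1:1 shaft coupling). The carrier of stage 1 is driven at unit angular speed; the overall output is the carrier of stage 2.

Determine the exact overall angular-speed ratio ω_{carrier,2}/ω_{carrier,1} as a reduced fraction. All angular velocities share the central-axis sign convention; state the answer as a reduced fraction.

Stage 1: N_ring = 32 + 2·18 = 68
Stage 1: 32(ω_s−ω_c) = −68(ω_r−ω_c),  ω_r=0, ω_c=1
Stage 1: ω_s = 1 − (68/32)(0−1) = 25/8
  ⇒ ω_s¹/ω_c¹ = 25/8
Stage 2: N_ring = 21 + 2·23 = 67
Stage 2: 21(ω_s−ω_c) = −67(ω_r−ω_c),  ω_r=0, ω_s=1
Stage 2: 21(1−ω_c) = −67(0−ω_c)  ⇒  88ω_c = 21  ⇒  ω_c = 21/88
  ⇒ ω_c²/ω_s² = 21/88
Coupling ω_s² = ω_s¹ ⇒ overall = 25/8 × 21/88 = 525/704

525/704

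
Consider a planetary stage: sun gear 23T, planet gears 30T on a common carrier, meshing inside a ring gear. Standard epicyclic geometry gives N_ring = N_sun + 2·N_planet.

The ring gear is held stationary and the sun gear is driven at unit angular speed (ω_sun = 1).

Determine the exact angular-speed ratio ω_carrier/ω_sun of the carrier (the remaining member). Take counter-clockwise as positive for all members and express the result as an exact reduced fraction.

23/106

N_ring = 23 + 2·30 = 83
23(ω_s−ω_c) = −83(ω_r−ω_c),  ω_r=0, ω_s=1
23(1−ω_c) = −83(0−ω_c)  ⇒  106ω_c = 23  ⇒  ω_c = 23/106
ω_c/ω_s = 23/106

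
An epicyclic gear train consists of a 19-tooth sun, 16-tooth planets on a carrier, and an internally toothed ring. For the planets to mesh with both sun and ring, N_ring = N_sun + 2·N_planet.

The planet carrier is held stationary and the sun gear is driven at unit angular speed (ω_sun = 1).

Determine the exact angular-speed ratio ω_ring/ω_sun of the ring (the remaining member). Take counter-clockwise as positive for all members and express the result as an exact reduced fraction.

N_ring = 19 + 2·16 = 51
19(ω_s−ω_c) = −51(ω_r−ω_c),  ω_c=0, ω_s=1
ω_r = 0 − (19/51)(1−0) = -19/51
ω_r/ω_s = -19/51

-19/51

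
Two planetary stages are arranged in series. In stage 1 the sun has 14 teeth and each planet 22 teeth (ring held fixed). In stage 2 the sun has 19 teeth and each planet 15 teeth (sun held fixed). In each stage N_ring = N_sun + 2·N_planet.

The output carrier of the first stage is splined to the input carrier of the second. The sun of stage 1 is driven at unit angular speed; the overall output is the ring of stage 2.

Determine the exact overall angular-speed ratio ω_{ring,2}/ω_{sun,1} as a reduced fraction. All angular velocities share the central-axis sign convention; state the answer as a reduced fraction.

17/63

Stage 1: N_ring = 14 + 2·22 = 58
Stage 1: 14(ω_s−ω_c) = −58(ω_r−ω_c),  ω_r=0, ω_s=1
Stage 1: 14(1−ω_c) = −58(0−ω_c)  ⇒  72ω_c = 14  ⇒  ω_c = 7/36
  ⇒ ω_c¹/ω_s¹ = 7/36
Stage 2: N_ring = 19 + 2·15 = 49
Stage 2: 19(ω_s−ω_c) = −49(ω_r−ω_c),  ω_s=0, ω_c=1
Stage 2: ω_r = 1 − (19/49)(0−1) = 68/49
  ⇒ ω_r²/ω_c² = 68/49
Coupling ω_c² = ω_c¹ ⇒ overall = 7/36 × 68/49 = 17/63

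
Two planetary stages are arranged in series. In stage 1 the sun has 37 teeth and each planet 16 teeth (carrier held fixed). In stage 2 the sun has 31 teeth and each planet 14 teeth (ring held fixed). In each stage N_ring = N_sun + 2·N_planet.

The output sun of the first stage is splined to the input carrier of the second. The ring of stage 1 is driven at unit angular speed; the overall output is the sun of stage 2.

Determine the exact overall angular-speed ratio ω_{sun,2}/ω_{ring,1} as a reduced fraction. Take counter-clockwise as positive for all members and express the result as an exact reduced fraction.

Stage 1: N_ring = 37 + 2·16 = 69
Stage 1: 37(ω_s−ω_c) = −69(ω_r−ω_c),  ω_c=0, ω_r=1
Stage 1: ω_s = 0 − (69/37)(1−0) = -69/37
  ⇒ ω_s¹/ω_r¹ = -69/37
Stage 2: N_ring = 31 + 2·14 = 59
Stage 2: 31(ω_s−ω_c) = −59(ω_r−ω_c),  ω_r=0, ω_c=1
Stage 2: ω_s = 1 − (59/31)(0−1) = 90/31
  ⇒ ω_s²/ω_c² = 90/31
Coupling ω_c² = ω_s¹ ⇒ overall = -69/37 × 90/31 = -6210/1147

-6210/1147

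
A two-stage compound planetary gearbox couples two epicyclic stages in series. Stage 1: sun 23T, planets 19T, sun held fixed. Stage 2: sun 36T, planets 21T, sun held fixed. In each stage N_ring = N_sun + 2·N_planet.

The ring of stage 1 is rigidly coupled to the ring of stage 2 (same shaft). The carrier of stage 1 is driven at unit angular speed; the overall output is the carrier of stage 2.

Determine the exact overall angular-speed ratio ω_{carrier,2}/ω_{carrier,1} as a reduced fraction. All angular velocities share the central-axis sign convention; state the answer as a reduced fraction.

Stage 1: N_ring = 23 + 2·19 = 61
Stage 1: 23(ω_s−ω_c) = −61(ω_r−ω_c),  ω_s=0, ω_c=1
Stage 1: ω_r = 1 − (23/61)(0−1) = 84/61
  ⇒ ω_r¹/ω_c¹ = 84/61
Stage 2: N_ring = 36 + 2·21 = 78
Stage 2: 36(ω_s−ω_c) = −78(ω_r−ω_c),  ω_s=0, ω_r=1
Stage 2: 36(0−ω_c) = −78(1−ω_c)  ⇒  114ω_c = 78  ⇒  ω_c = 13/19
  ⇒ ω_c²/ω_r² = 13/19
Coupling ω_r² = ω_r¹ ⇒ overall = 84/61 × 13/19 = 1092/1159

1092/1159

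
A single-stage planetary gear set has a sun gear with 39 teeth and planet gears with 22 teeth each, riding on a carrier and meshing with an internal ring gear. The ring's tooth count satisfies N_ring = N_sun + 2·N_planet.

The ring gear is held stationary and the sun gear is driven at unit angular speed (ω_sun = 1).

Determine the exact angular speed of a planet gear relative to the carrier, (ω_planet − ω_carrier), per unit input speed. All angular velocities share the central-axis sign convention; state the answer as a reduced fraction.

N_ring = 39 + 2·22 = 83
39(ω_s−ω_c) = −83(ω_r−ω_c),  ω_r=0, ω_s=1
39(1−ω_c) = −83(0−ω_c)  ⇒  122ω_c = 39  ⇒  ω_c = 39/122
sun–planet: 39·(1−39/122) = −22·(ω_p−ω_c)  ⇒  ω_p−ω_c = −(39/22)·(83/122) = -3237/2684

-3237/2684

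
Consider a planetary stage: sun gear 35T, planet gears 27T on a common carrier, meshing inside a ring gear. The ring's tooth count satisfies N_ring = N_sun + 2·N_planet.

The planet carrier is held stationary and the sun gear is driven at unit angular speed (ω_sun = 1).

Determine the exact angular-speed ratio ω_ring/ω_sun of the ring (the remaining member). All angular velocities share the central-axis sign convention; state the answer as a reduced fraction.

-35/89

N_ring = 35 + 2·27 = 89
35(ω_s−ω_c) = −89(ω_r−ω_c),  ω_c=0, ω_s=1
ω_r = 0 − (35/89)(1−0) = -35/89
ω_r/ω_s = -35/89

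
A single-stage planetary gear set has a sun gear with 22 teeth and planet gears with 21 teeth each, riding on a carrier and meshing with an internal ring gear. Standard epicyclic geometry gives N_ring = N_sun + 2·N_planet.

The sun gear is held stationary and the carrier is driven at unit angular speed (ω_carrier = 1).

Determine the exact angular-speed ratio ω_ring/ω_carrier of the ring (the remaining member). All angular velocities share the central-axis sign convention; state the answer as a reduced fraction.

43/32

N_ring = 22 + 2·21 = 64
22(ω_s−ω_c) = −64(ω_r−ω_c),  ω_s=0, ω_c=1
ω_r = 1 − (22/64)(0−1) = 43/32
ω_r/ω_c = 43/32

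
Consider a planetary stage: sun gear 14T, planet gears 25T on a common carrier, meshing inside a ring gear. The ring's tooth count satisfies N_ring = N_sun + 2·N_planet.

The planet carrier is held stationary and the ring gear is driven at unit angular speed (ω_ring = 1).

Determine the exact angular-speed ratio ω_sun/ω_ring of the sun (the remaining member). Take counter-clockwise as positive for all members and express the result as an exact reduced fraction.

N_ring = 14 + 2·25 = 64
14(ω_s−ω_c) = −64(ω_r−ω_c),  ω_c=0, ω_r=1
ω_s = 0 − (64/14)(1−0) = -32/7
ω_s/ω_r = -32/7

-32/7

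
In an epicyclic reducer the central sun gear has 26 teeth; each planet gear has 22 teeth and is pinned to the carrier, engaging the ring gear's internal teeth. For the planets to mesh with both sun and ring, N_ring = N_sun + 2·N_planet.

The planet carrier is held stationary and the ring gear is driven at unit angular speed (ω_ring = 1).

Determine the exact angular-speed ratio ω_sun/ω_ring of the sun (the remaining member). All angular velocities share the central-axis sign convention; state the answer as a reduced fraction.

N_ring = 26 + 2·22 = 70
26(ω_s−ω_c) = −70(ω_r−ω_c),  ω_c=0, ω_r=1
ω_s = 0 − (70/26)(1−0) = -35/13
ω_s/ω_r = -35/13

-35/13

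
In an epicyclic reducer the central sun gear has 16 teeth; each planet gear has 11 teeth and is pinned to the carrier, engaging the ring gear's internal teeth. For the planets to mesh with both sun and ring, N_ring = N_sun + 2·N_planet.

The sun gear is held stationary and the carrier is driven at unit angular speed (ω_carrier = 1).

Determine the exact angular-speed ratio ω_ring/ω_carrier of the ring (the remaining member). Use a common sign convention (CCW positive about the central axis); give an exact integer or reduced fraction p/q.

27/19

N_ring = 16 + 2·11 = 38
16(ω_s−ω_c) = −38(ω_r−ω_c),  ω_s=0, ω_c=1
ω_r = 1 − (16/38)(0−1) = 27/19
ω_r/ω_c = 27/19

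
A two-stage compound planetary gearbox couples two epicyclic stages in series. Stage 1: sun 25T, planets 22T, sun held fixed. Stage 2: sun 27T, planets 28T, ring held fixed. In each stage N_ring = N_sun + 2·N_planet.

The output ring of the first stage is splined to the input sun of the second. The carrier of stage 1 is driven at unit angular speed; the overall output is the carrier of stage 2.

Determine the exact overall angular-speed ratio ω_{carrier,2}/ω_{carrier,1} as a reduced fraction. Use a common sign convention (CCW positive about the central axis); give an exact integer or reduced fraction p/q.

423/1265

Stage 1: N_ring = 25 + 2·22 = 69
Stage 1: 25(ω_s−ω_c) = −69(ω_r−ω_c),  ω_s=0, ω_c=1
Stage 1: ω_r = 1 − (25/69)(0−1) = 94/69
  ⇒ ω_r¹/ω_c¹ = 94/69
Stage 2: N_ring = 27 + 2·28 = 83
Stage 2: 27(ω_s−ω_c) = −83(ω_r−ω_c),  ω_r=0, ω_s=1
Stage 2: 27(1−ω_c) = −83(0−ω_c)  ⇒  110ω_c = 27  ⇒  ω_c = 27/110
  ⇒ ω_c²/ω_s² = 27/110
Coupling ω_s² = ω_r¹ ⇒ overall = 94/69 × 27/110 = 423/1265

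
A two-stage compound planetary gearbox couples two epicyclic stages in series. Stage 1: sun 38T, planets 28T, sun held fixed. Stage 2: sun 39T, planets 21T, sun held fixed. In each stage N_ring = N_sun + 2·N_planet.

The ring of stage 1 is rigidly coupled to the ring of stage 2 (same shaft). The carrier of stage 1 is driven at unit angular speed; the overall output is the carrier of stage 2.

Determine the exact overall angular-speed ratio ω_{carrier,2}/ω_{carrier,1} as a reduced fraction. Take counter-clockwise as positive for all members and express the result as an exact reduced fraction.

Stage 1: N_ring = 38 + 2·28 = 94
Stage 1: 38(ω_s−ω_c) = −94(ω_r−ω_c),  ω_s=0, ω_c=1
Stage 1: ω_r = 1 − (38/94)(0−1) = 66/47
  ⇒ ω_r¹/ω_c¹ = 66/47
Stage 2: N_ring = 39 + 2·21 = 81
Stage 2: 39(ω_s−ω_c) = −81(ω_r−ω_c),  ω_s=0, ω_r=1
Stage 2: 39(0−ω_c) = −81(1−ω_c)  ⇒  120ω_c = 81  ⇒  ω_c = 27/40
  ⇒ ω_c²/ω_r² = 27/40
Coupling ω_r² = ω_r¹ ⇒ overall = 66/47 × 27/40 = 891/940

891/940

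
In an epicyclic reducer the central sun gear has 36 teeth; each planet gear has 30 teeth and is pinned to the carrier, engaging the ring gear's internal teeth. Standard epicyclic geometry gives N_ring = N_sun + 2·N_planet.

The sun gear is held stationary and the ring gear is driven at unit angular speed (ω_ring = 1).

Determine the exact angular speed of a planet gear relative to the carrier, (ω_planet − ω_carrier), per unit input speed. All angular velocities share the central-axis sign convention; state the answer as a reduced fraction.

N_ring = 36 + 2·30 = 96
36(ω_s−ω_c) = −96(ω_r−ω_c),  ω_s=0, ω_r=1
36(0−ω_c) = −96(1−ω_c)  ⇒  132ω_c = 96  ⇒  ω_c = 8/11
sun–planet: 36·(0−8/11) = −30·(ω_p−ω_c)  ⇒  ω_p−ω_c = −(36/30)·(-8/11) = 48/55

48/55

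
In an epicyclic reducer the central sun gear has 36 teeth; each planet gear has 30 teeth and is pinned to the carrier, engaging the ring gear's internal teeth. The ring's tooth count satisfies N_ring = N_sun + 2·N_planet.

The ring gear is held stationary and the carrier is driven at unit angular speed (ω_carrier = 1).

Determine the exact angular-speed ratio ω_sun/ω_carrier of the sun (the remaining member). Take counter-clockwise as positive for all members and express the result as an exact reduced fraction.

N_ring = 36 + 2·30 = 96
36(ω_s−ω_c) = −96(ω_r−ω_c),  ω_r=0, ω_c=1
ω_s = 1 − (96/36)(0−1) = 11/3
ω_s/ω_c = 11/3

11/3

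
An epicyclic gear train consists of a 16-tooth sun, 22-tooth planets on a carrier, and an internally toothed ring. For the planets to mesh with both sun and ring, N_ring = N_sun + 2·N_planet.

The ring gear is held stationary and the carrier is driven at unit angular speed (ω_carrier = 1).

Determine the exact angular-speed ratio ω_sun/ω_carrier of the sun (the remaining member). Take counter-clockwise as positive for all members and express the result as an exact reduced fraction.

N_ring = 16 + 2·22 = 60
16(ω_s−ω_c) = −60(ω_r−ω_c),  ω_r=0, ω_c=1
ω_s = 1 − (60/16)(0−1) = 19/4
ω_s/ω_c = 19/4

19/4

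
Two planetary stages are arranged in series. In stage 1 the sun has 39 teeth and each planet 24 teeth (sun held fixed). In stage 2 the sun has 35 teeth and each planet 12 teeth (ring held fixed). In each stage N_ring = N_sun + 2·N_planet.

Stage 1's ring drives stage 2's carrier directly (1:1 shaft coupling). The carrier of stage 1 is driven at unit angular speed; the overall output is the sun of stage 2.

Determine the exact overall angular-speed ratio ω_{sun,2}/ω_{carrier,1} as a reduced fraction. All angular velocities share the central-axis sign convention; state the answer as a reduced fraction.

564/145

Stage 1: N_ring = 39 + 2·24 = 87
Stage 1: 39(ω_s−ω_c) = −87(ω_r−ω_c),  ω_s=0, ω_c=1
Stage 1: ω_r = 1 − (39/87)(0−1) = 42/29
  ⇒ ω_r¹/ω_c¹ = 42/29
Stage 2: N_ring = 35 + 2·12 = 59
Stage 2: 35(ω_s−ω_c) = −59(ω_r−ω_c),  ω_r=0, ω_c=1
Stage 2: ω_s = 1 − (59/35)(0−1) = 94/35
  ⇒ ω_s²/ω_c² = 94/35
Coupling ω_c² = ω_r¹ ⇒ overall = 42/29 × 94/35 = 564/145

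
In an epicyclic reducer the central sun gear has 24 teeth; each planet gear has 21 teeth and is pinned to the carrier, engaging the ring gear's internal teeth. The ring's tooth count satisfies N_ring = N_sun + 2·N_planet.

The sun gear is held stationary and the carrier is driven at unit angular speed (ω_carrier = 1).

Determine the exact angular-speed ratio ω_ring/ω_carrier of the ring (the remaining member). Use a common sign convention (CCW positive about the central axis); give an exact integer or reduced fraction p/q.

N_ring = 24 + 2·21 = 66
24(ω_s−ω_c) = −66(ω_r−ω_c),  ω_s=0, ω_c=1
ω_r = 1 − (24/66)(0−1) = 15/11
ω_r/ω_c = 15/11

15/11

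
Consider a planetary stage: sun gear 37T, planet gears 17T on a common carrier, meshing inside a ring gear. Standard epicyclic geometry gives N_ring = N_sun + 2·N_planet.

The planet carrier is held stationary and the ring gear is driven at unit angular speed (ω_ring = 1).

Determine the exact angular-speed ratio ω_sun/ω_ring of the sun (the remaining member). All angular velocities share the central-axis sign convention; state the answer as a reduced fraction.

N_ring = 37 + 2·17 = 71
37(ω_s−ω_c) = −71(ω_r−ω_c),  ω_c=0, ω_r=1
ω_s = 0 − (71/37)(1−0) = -71/37
ω_s/ω_r = -71/37

-71/37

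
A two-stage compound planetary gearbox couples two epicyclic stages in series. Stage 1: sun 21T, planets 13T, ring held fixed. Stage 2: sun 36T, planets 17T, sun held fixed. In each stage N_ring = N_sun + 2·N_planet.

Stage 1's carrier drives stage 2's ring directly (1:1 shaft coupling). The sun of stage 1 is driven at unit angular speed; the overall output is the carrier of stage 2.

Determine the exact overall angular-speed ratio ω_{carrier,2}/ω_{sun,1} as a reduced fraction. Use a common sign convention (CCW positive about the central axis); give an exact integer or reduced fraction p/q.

Stage 1: N_ring = 21 + 2·13 = 47
Stage 1: 21(ω_s−ω_c) = −47(ω_r−ω_c),  ω_r=0, ω_s=1
Stage 1: 21(1−ω_c) = −47(0−ω_c)  ⇒  68ω_c = 21  ⇒  ω_c = 21/68
  ⇒ ω_c¹/ω_s¹ = 21/68
Stage 2: N_ring = 36 + 2·17 = 70
Stage 2: 36(ω_s−ω_c) = −70(ω_r−ω_c),  ω_s=0, ω_r=1
Stage 2: 36(0−ω_c) = −70(1−ω_c)  ⇒  106ω_c = 70  ⇒  ω_c = 35/53
  ⇒ ω_c²/ω_r² = 35/53
Coupling ω_r² = ω_c¹ ⇒ overall = 21/68 × 35/53 = 735/3604

735/3604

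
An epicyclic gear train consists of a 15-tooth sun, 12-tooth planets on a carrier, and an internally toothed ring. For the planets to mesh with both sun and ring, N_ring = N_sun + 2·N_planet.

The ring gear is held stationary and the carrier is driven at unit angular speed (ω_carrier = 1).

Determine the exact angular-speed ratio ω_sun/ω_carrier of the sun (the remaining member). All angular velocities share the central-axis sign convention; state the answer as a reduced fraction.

N_ring = 15 + 2·12 = 39
15(ω_s−ω_c) = −39(ω_r−ω_c),  ω_r=0, ω_c=1
ω_s = 1 − (39/15)(0−1) = 18/5
ω_s/ω_c = 18/5

18/5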